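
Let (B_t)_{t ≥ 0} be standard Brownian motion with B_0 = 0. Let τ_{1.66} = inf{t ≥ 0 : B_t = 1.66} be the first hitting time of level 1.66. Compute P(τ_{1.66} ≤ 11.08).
P(τ_{1.66} ≤ 11.08) = 2(1 − Φ(1.66/√11.08)) = 2(1 − Φ(0.4987)) ≈ 0.6180

By the reflection principle for standard BM, P(τ_b ≤ t) = 2 · P(B_t ≥ b). Since B_t ~ N(0, t), P(B_t ≥ 1.66) = 1 − Φ(1.66/√t) = 1 − Φ(1.66/√11.08) = 1 − Φ(0.4987) ≈ 0.30900. Doubling: P(τ_{1.66} ≤ 11.08) ≈ 2 · 0.30900 = 0.61800 ≈ 0.6180.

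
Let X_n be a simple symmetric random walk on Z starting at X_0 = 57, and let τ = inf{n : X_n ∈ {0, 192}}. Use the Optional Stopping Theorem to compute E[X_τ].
E[X_τ] = 57

X_n is a martingale and τ is a bounded-mean stopping time (indeed τ is finite a.s. with bounded expectation since the walk is in a bounded region). By the OST, E[X_τ] = E[X_0] = 57. Equivalently: E[X_τ] = 192 · P(hit 192 first) + 0 · P(hit 0 first) = 192 · (57/192) = 57.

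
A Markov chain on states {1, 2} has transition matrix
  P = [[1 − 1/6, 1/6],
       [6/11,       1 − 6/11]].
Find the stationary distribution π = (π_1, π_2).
π_1 = 36/47, π_2 = 11/47

Solve πP = π with π_1 + π_2 = 1. From πP = π: π_1 · (1 − 1/6) + π_2 · 6/11 = π_1 ⇒ π_2 · 6/11 = π_1 · 1/6 ⇒ π_2/π_1 = (1/6)/(6/11) = 11/36. Together with π_1 + π_2 = 1:
  π_1 = (6/11)/(1/6 + 6/11) = (6/11)/(47/66) = 36/47,
  π_2 = (1/6)/(1/6 + 6/11) = (1/6)/(47/66) = 11/47.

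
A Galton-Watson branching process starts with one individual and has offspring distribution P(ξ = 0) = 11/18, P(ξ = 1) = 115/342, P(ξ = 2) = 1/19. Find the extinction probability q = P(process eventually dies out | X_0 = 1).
q = 1

Mean offspring μ = 0·11/18 + 1·115/342 + 2·1/19 = 151/342 ≤ 1. For μ ≤ 1 with offspring not concentrated at 1, the Galton-Watson process goes extinct almost surely, so q = 1.
(Algebraic check: The pgf is f(s) = 11/18 + 115/342·s + 1/19·s². The extinction probability q is the smallest fixed point of f in [0, 1]. Setting s = f(s):
  1/19·s² + (115/342 − 1)·s + 11/18 = 0
  1/19·s² − (11/18 + 1/19)·s + 11/18 = 0
which factors as (s − 1)·(1/19·s − 11/18) = 0, giving roots s = 1 and s = (11/18)/(1/19) = 209/18. Since 209/18 ≥ 1, the smallest root in [0, 1] is s = 1.)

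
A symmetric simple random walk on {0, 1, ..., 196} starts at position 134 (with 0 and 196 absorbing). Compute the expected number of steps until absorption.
E[τ | X_0 = 134] = 8308

Let v_k = E[τ | X_0 = k]. Boundary: v_0 = v_196 = 0. Recurrence: v_k = 1 + (v_{k-1} + v_{k+1})/2 for 1 ≤ k ≤ 195. The particular solution to v_k − (v_{k-1} + v_{k+1})/2 = 1 is v_k = −k^2. Adding homogeneous solution A + B k and matching boundaries gives v_k = k (196 − k). Substituting k = 134: v_134 = 134 · 62 = 8308.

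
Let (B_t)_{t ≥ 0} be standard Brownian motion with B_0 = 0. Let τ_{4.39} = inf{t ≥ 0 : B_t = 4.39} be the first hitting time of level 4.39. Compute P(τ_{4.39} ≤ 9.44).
P(τ_{4.39} ≤ 9.44) = 2(1 − Φ(4.39/√9.44)) = 2(1 − Φ(1.4288)) ≈ 0.1531

By the reflection principle for standard BM, P(τ_b ≤ t) = 2 · P(B_t ≥ b). Since B_t ~ N(0, t), P(B_t ≥ 4.39) = 1 − Φ(4.39/√t) = 1 − Φ(4.39/√9.44) = 1 − Φ(1.4288) ≈ 0.07653. Doubling: P(τ_{4.39} ≤ 9.44) ≈ 2 · 0.07653 = 0.15306 ≈ 0.1531.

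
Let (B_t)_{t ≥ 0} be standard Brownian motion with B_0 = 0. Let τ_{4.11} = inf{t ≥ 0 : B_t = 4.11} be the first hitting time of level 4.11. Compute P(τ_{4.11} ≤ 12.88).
P(τ_{4.11} ≤ 12.88) = 2(1 − Φ(4.11/√12.88)) = 2(1 − Φ(1.1452)) ≈ 0.2521

By the reflection principle for standard BM, P(τ_b ≤ t) = 2 · P(B_t ≥ b). Since B_t ~ N(0, t), P(B_t ≥ 4.11) = 1 − Φ(4.11/√t) = 1 − Φ(4.11/√12.88) = 1 − Φ(1.1452) ≈ 0.12606. Doubling: P(τ_{4.11} ≤ 12.88) ≈ 2 · 0.12606 = 0.25212 ≈ 0.2521.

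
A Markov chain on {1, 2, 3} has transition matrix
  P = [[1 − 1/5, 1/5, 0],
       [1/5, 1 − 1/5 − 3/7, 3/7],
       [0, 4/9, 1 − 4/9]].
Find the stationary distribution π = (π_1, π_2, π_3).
π = (28/83, 28/83, 27/83)

This is a birth-death chain on three states, which satisfies detailed balance: π_1 · P_{12} = π_2 · P_{21} and π_2 · P_{23} = π_3 · P_{32}.
From π_1 · 1/5 = π_2 · 1/5: π_2/π_1 = (1/5)/(1/5) = 1.
From π_2 · 3/7 = π_3 · 4/9: π_3/π_2 = (3/7)/(4/9) = 27/28.
Take π_1 proportional to 1; then unnormalized π = (1, 1, 27/28). Normalize by dividing by the sum 83/28:
  π = (28/83, 28/83, 27/83).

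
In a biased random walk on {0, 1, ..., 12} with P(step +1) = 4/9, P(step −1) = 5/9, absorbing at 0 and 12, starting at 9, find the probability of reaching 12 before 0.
P(hit 12 before 0) = (1 − (5/4)^9) / (1 − (5/4)^12) = 1774144/3727269

Let u_k denote P(reach 12 before 0 | start at k). Boundary: u_0 = 0, u_12 = 1. Recurrence: u_k = 4/9·u_{k+1} + 5/9·u_{k-1} for 1 ≤ k ≤ 11. Try u_k = A + B·r^k with r = q/p = (5/9)/(4/9) = 5/4. Substitution satisfies the recurrence; boundary conditions give:
  u_k = (1 − r^k) / (1 − r^N) = (1 − (5/4)^9) / (1 − (5/4)^12) = 1774144/3727269.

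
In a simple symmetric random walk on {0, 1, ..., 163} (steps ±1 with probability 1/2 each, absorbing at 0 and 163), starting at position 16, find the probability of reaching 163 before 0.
P(hit 163 before 0) = 16/163

Let u_k = P(hit 163 before 0 | start at k). Then u_0 = 0, u_163 = 1, and u_k = u_{k-1}/2 + u_{k+1}/2 for 1 ≤ k ≤ 162. This harmonic recurrence is solved by u_k = k/163, giving u_16 = 16/163.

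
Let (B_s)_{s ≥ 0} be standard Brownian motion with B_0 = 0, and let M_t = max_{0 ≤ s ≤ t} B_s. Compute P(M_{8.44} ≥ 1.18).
P(M_{8.44} ≥ 1.18) = 2·P(B_{8.44} ≥ 1.18) = 2(1 − Φ(1.18/√8.44)) ≈ 0.6846

By the reflection principle for Brownian motion, P(M_t ≥ a) = 2 · P(B_t ≥ a) for a ≥ 0. Since B_t ~ N(0, t), P(B_t ≥ 1.18) = 1 − Φ(1.18/√t) = 1 − Φ(1.18/√8.44) = 1 − Φ(0.4062). So
  P(M_{8.44} ≥ 1.18) = 2(1 − Φ(0.4062)) ≈ 0.6846.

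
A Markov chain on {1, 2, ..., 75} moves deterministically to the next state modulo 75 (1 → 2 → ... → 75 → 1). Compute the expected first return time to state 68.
E[T_68 | X_0 = 68] = 75

The chain cycles deterministically, so starting at state 68 it returns in exactly 75 steps. Equivalently, the stationary distribution is uniform π_j = 1/75 for every state j, so by Kac's formula E[T_68] = 1/π_68 = 75.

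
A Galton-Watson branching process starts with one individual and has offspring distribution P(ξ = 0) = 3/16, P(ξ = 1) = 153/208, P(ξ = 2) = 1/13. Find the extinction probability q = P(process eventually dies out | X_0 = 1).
q = 1

Mean offspring μ = 0·3/16 + 1·153/208 + 2·1/13 = 185/208 ≤ 1. For μ ≤ 1 with offspring not concentrated at 1, the Galton-Watson process goes extinct almost surely, so q = 1.
(Algebraic check: The pgf is f(s) = 3/16 + 153/208·s + 1/13·s². The extinction probability q is the smallest fixed point of f in [0, 1]. Setting s = f(s):
  1/13·s² + (153/208 − 1)·s + 3/16 = 0
  1/13·s² − (3/16 + 1/13)·s + 3/16 = 0
which factors as (s − 1)·(1/13·s − 3/16) = 0, giving roots s = 1 and s = (3/16)/(1/13) = 39/16. Since 39/16 ≥ 1, the smallest root in [0, 1] is s = 1.)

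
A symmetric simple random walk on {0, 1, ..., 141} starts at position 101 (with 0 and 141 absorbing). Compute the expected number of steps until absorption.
E[τ | X_0 = 101] = 4040

Let v_k = E[τ | X_0 = k]. Boundary: v_0 = v_141 = 0. Recurrence: v_k = 1 + (v_{k-1} + v_{k+1})/2 for 1 ≤ k ≤ 140. The particular solution to v_k − (v_{k-1} + v_{k+1})/2 = 1 is v_k = −k^2. Adding homogeneous solution A + B k and matching boundaries gives v_k = k (141 − k). Substituting k = 101: v_101 = 101 · 40 = 4040.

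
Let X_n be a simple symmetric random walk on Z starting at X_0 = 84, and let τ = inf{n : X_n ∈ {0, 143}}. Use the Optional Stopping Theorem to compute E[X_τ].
E[X_τ] = 84

X_n is a martingale and τ is a bounded-mean stopping time (indeed τ is finite a.s. with bounded expectation since the walk is in a bounded region). By the OST, E[X_τ] = E[X_0] = 84. Equivalently: E[X_τ] = 143 · P(hit 143 first) + 0 · P(hit 0 first) = 143 · (84/143) = 84.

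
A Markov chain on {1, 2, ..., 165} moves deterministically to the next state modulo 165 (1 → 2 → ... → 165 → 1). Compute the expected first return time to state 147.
E[T_147 | X_0 = 147] = 165

The chain cycles deterministically, so starting at state 147 it returns in exactly 165 steps. Equivalently, the stationary distribution is uniform π_j = 1/165 for every state j, so by Kac's formula E[T_147] = 1/π_147 = 165.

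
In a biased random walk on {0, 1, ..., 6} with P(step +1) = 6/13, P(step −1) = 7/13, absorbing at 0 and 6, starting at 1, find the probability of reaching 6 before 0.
P(hit 6 before 0) = (1 − (7/6)^1) / (1 − (7/6)^6) = 7776/70993

Let u_k denote P(reach 6 before 0 | start at k). Boundary: u_0 = 0, u_6 = 1. Recurrence: u_k = 6/13·u_{k+1} + 7/13·u_{k-1} for 1 ≤ k ≤ 5. Try u_k = A + B·r^k with r = q/p = (7/13)/(6/13) = 7/6. Substitution satisfies the recurrence; boundary conditions give:
  u_k = (1 − r^k) / (1 − r^N) = (1 − (7/6)^1) / (1 − (7/6)^6) = 7776/70993.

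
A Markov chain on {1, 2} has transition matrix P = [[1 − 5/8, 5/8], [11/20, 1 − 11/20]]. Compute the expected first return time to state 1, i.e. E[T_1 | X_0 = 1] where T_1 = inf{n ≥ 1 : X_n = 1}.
E[T_1 | X_0 = 1] = 1/π_1 = 47/22

For an irreducible recurrent Markov chain with stationary distribution π, E[T_i | X_0 = i] = 1/π_i (Kac's formula). Here π_1 = (11/20)/(5/8 + 11/20) = (11/20)/(47/40) = 22/47, so E[T_1 | X_0 = 1] = 1/π_1 = (5/8 + 11/20)/(11/20) = (47/40)/(11/20) = 47/22.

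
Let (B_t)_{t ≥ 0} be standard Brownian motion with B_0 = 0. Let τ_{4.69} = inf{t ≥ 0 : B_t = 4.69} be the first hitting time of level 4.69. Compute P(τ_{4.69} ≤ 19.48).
P(τ_{4.69} ≤ 19.48) = 2(1 − Φ(4.69/√19.48)) = 2(1 − Φ(1.0626)) ≈ 0.2880

By the reflection principle for standard BM, P(τ_b ≤ t) = 2 · P(B_t ≥ b). Since B_t ~ N(0, t), P(B_t ≥ 4.69) = 1 − Φ(4.69/√t) = 1 − Φ(4.69/√19.48) = 1 − Φ(1.0626) ≈ 0.14398. Doubling: P(τ_{4.69} ≤ 19.48) ≈ 2 · 0.14398 = 0.28796 ≈ 0.2880.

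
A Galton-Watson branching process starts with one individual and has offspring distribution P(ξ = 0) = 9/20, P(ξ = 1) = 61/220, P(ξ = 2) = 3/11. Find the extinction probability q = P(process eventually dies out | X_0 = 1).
q = 1

Mean offspring μ = 0·9/20 + 1·61/220 + 2·3/11 = 181/220 ≤ 1. For μ ≤ 1 with offspring not concentrated at 1, the Galton-Watson process goes extinct almost surely, so q = 1.
(Algebraic check: The pgf is f(s) = 9/20 + 61/220·s + 3/11·s². The extinction probability q is the smallest fixed point of f in [0, 1]. Setting s = f(s):
  3/11·s² + (61/220 − 1)·s + 9/20 = 0
  3/11·s² − (9/20 + 3/11)·s + 9/20 = 0
which factors as (s − 1)·(3/11·s − 9/20) = 0, giving roots s = 1 and s = (9/20)/(3/11) = 33/20. Since 33/20 ≥ 1, the smallest root in [0, 1] is s = 1.)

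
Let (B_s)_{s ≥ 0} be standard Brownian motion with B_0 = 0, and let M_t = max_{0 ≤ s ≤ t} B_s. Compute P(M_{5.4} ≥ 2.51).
P(M_{5.4} ≥ 2.51) = 2·P(B_{5.4} ≥ 2.51) = 2(1 − Φ(2.51/√5.4)) ≈ 0.2801

By the reflection principle for Brownian motion, P(M_t ≥ a) = 2 · P(B_t ≥ a) for a ≥ 0. Since B_t ~ N(0, t), P(B_t ≥ 2.51) = 1 − Φ(2.51/√t) = 1 − Φ(2.51/√5.4) = 1 − Φ(1.0801). So
  P(M_{5.4} ≥ 2.51) = 2(1 − Φ(1.0801)) ≈ 0.2801.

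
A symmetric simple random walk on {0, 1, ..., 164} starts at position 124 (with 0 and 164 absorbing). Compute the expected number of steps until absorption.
E[τ | X_0 = 124] = 4960

Let v_k = E[τ | X_0 = k]. Boundary: v_0 = v_164 = 0. Recurrence: v_k = 1 + (v_{k-1} + v_{k+1})/2 for 1 ≤ k ≤ 163. The particular solution to v_k − (v_{k-1} + v_{k+1})/2 = 1 is v_k = −k^2. Adding homogeneous solution A + B k and matching boundaries gives v_k = k (164 − k). Substituting k = 124: v_124 = 124 · 40 = 4960.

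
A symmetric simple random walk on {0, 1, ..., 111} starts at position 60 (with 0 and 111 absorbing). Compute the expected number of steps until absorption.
E[τ | X_0 = 60] = 3060

Let v_k = E[τ | X_0 = k]. Boundary: v_0 = v_111 = 0. Recurrence: v_k = 1 + (v_{k-1} + v_{k+1})/2 for 1 ≤ k ≤ 110. The particular solution to v_k − (v_{k-1} + v_{k+1})/2 = 1 is v_k = −k^2. Adding homogeneous solution A + B k and matching boundaries gives v_k = k (111 − k). Substituting k = 60: v_60 = 60 · 51 = 3060.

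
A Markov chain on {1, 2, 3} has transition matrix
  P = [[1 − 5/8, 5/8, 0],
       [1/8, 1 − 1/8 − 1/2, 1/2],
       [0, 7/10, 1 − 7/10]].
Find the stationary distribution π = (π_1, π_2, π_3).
π = (7/67, 35/67, 25/67)

This is a birth-death chain on three states, which satisfies detailed balance: π_1 · P_{12} = π_2 · P_{21} and π_2 · P_{23} = π_3 · P_{32}.
From π_1 · 5/8 = π_2 · 1/8: π_2/π_1 = (5/8)/(1/8) = 5.
From π_2 · 1/2 = π_3 · 7/10: π_3/π_2 = (1/2)/(7/10) = 5/7.
Take π_1 proportional to 1; then unnormalized π = (1, 5, 25/7). Normalize by dividing by the sum 67/7:
  π = (7/67, 35/67, 25/67).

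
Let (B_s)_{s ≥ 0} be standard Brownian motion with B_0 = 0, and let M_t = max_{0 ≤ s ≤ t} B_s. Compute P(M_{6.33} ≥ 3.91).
P(M_{6.33} ≥ 3.91) = 2·P(B_{6.33} ≥ 3.91) = 2(1 − Φ(3.91/√6.33)) ≈ 0.1202

By the reflection principle for Brownian motion, P(M_t ≥ a) = 2 · P(B_t ≥ a) for a ≥ 0. Since B_t ~ N(0, t), P(B_t ≥ 3.91) = 1 − Φ(3.91/√t) = 1 − Φ(3.91/√6.33) = 1 − Φ(1.5541). So
  P(M_{6.33} ≥ 3.91) = 2(1 − Φ(1.5541)) ≈ 0.1202.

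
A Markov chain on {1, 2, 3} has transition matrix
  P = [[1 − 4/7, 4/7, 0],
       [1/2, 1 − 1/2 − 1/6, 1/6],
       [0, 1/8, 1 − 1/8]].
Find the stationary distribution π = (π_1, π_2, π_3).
π = (3/11, 24/77, 32/77)

This is a birth-death chain on three states, which satisfies detailed balance: π_1 · P_{12} = π_2 · P_{21} and π_2 · P_{23} = π_3 · P_{32}.
From π_1 · 4/7 = π_2 · 1/2: π_2/π_1 = (4/7)/(1/2) = 8/7.
From π_2 · 1/6 = π_3 · 1/8: π_3/π_2 = (1/6)/(1/8) = 4/3.
Take π_1 proportional to 1; then unnormalized π = (1, 8/7, 32/21). Normalize by dividing by the sum 11/3:
  π = (3/11, 24/77, 32/77).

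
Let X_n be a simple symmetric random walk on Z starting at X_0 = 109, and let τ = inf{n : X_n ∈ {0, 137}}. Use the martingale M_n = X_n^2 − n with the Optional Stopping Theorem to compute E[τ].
E[τ] = 3052

M_n = X_n^2 − n is a martingale (since E[X_{n+1}^2 | F_n] = X_n^2 + 1). By OST (τ has finite mean in a bounded region), E[M_τ] = E[M_0] = X_0^2 − 0 = 109^2 = 11881. Also E[M_τ] = E[X_τ^2] − E[τ]. The walk exits at 0 or 137, with P(hit 137 first) = 109/137, so E[X_τ^2] = 137^2 · 109/137 + 0 = 14933. Thus E[τ] = E[X_τ^2] − E[M_τ] = 14933 − 11881 = 3052 = 109(137 − 109) = 3052.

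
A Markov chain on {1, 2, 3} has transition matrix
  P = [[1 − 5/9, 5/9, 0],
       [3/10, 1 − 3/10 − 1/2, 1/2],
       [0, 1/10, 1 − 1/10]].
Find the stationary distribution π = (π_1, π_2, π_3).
π = (9/109, 50/327, 250/327)

This is a birth-death chain on three states, which satisfies detailed balance: π_1 · P_{12} = π_2 · P_{21} and π_2 · P_{23} = π_3 · P_{32}.
From π_1 · 5/9 = π_2 · 3/10: π_2/π_1 = (5/9)/(3/10) = 50/27.
From π_2 · 1/2 = π_3 · 1/10: π_3/π_2 = (1/2)/(1/10) = 5.
Take π_1 proportional to 1; then unnormalized π = (1, 50/27, 250/27). Normalize by dividing by the sum 109/9:
  π = (9/109, 50/327, 250/327).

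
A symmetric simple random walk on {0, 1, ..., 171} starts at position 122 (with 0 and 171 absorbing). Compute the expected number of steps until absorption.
E[τ | X_0 = 122] = 5978

Let v_k = E[τ | X_0 = k]. Boundary: v_0 = v_171 = 0. Recurrence: v_k = 1 + (v_{k-1} + v_{k+1})/2 for 1 ≤ k ≤ 170. The particular solution to v_k − (v_{k-1} + v_{k+1})/2 = 1 is v_k = −k^2. Adding homogeneous solution A + B k and matching boundaries gives v_k = k (171 − k). Substituting k = 122: v_122 = 122 · 49 = 5978.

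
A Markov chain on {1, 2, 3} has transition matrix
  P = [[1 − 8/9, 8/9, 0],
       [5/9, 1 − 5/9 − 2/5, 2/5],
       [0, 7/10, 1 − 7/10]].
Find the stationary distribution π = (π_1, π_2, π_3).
π = (35/123, 56/123, 32/123)

This is a birth-death chain on three states, which satisfies detailed balance: π_1 · P_{12} = π_2 · P_{21} and π_2 · P_{23} = π_3 · P_{32}.
From π_1 · 8/9 = π_2 · 5/9: π_2/π_1 = (8/9)/(5/9) = 8/5.
From π_2 · 2/5 = π_3 · 7/10: π_3/π_2 = (2/5)/(7/10) = 4/7.
Take π_1 proportional to 1; then unnormalized π = (1, 8/5, 32/35). Normalize by dividing by the sum 123/35:
  π = (35/123, 56/123, 32/123).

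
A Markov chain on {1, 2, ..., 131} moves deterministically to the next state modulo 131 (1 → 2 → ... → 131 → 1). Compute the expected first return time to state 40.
E[T_40 | X_0 = 40] = 131

The chain cycles deterministically, so starting at state 40 it returns in exactly 131 steps. Equivalently, the stationary distribution is uniform π_j = 1/131 for every state j, so by Kac's formula E[T_40] = 1/π_40 = 131.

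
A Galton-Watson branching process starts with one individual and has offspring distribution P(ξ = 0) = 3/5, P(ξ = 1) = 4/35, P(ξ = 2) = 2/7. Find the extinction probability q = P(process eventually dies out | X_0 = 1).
q = 1

Mean offspring μ = 0·3/5 + 1·4/35 + 2·2/7 = 24/35 ≤ 1. For μ ≤ 1 with offspring not concentrated at 1, the Galton-Watson process goes extinct almost surely, so q = 1.
(Algebraic check: The pgf is f(s) = 3/5 + 4/35·s + 2/7·s². The extinction probability q is the smallest fixed point of f in [0, 1]. Setting s = f(s):
  2/7·s² + (4/35 − 1)·s + 3/5 = 0
  2/7·s² − (3/5 + 2/7)·s + 3/5 = 0
which factors as (s − 1)·(2/7·s − 3/5) = 0, giving roots s = 1 and s = (3/5)/(2/7) = 21/10. Since 21/10 ≥ 1, the smallest root in [0, 1] is s = 1.)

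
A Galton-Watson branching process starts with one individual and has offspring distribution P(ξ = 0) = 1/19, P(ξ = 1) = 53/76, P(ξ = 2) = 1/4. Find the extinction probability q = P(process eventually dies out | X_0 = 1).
q = 4/19

The pgf is f(s) = 1/19 + 53/76·s + 1/4·s². The extinction probability q is the smallest fixed point of f in [0, 1]. Setting s = f(s):
  1/4·s² + (53/76 − 1)·s + 1/19 = 0
  1/4·s² − (1/19 + 1/4)·s + 1/19 = 0
which factors as (s − 1)·(1/4·s − 1/19) = 0, giving roots s = 1 and s = (1/19)/(1/4) = 4/19.
Mean offspring μ = 53/76 + 2·1/4 = 91/76 > 1 (supercritical), so q < 1. The extinction probability is the smaller root: q = (1/19)/(1/4) = 4/19.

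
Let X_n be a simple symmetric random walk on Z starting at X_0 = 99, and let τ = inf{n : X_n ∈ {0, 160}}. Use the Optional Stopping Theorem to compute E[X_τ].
E[X_τ] = 99

X_n is a martingale and τ is a bounded-mean stopping time (indeed τ is finite a.s. with bounded expectation since the walk is in a bounded region). By the OST, E[X_τ] = E[X_0] = 99. Equivalently: E[X_τ] = 160 · P(hit 160 first) + 0 · P(hit 0 first) = 160 · (99/160) = 99.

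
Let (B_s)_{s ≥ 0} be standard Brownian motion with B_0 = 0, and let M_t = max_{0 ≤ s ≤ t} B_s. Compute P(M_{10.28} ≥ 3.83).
P(M_{10.28} ≥ 3.83) = 2·P(B_{10.28} ≥ 3.83) = 2(1 − Φ(3.83/√10.28)) ≈ 0.2323

By the reflection principle for Brownian motion, P(M_t ≥ a) = 2 · P(B_t ≥ a) for a ≥ 0. Since B_t ~ N(0, t), P(B_t ≥ 3.83) = 1 − Φ(3.83/√t) = 1 − Φ(3.83/√10.28) = 1 − Φ(1.1945). So
  P(M_{10.28} ≥ 3.83) = 2(1 − Φ(1.1945)) ≈ 0.2323.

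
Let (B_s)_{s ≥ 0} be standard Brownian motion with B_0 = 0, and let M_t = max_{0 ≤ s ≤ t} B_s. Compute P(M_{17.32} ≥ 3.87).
P(M_{17.32} ≥ 3.87) = 2·P(B_{17.32} ≥ 3.87) = 2(1 − Φ(3.87/√17.32)) ≈ 0.3524

By the reflection principle for Brownian motion, P(M_t ≥ a) = 2 · P(B_t ≥ a) for a ≥ 0. Since B_t ~ N(0, t), P(B_t ≥ 3.87) = 1 − Φ(3.87/√t) = 1 − Φ(3.87/√17.32) = 1 − Φ(0.9299). So
  P(M_{17.32} ≥ 3.87) = 2(1 − Φ(0.9299)) ≈ 0.3524.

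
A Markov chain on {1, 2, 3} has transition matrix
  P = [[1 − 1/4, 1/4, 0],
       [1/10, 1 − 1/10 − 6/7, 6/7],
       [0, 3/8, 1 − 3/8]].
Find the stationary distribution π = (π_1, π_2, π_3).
π = (14/129, 35/129, 80/129)

This is a birth-death chain on three states, which satisfies detailed balance: π_1 · P_{12} = π_2 · P_{21} and π_2 · P_{23} = π_3 · P_{32}.
From π_1 · 1/4 = π_2 · 1/10: π_2/π_1 = (1/4)/(1/10) = 5/2.
From π_2 · 6/7 = π_3 · 3/8: π_3/π_2 = (6/7)/(3/8) = 16/7.
Take π_1 proportional to 1; then unnormalized π = (1, 5/2, 40/7). Normalize by dividing by the sum 129/14:
  π = (14/129, 35/129, 80/129).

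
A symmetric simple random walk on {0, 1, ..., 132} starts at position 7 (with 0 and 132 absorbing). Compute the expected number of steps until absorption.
E[τ | X_0 = 7] = 875

Let v_k = E[τ | X_0 = k]. Boundary: v_0 = v_132 = 0. Recurrence: v_k = 1 + (v_{k-1} + v_{k+1})/2 for 1 ≤ k ≤ 131. The particular solution to v_k − (v_{k-1} + v_{k+1})/2 = 1 is v_k = −k^2. Adding homogeneous solution A + B k and matching boundaries gives v_k = k (132 − k). Substituting k = 7: v_7 = 7 · 125 = 875.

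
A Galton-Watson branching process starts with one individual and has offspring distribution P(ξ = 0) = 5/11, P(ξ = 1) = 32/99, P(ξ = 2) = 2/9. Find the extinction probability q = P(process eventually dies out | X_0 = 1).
q = 1

Mean offspring μ = 0·5/11 + 1·32/99 + 2·2/9 = 76/99 ≤ 1. For μ ≤ 1 with offspring not concentrated at 1, the Galton-Watson process goes extinct almost surely, so q = 1.
(Algebraic check: The pgf is f(s) = 5/11 + 32/99·s + 2/9·s². The extinction probability q is the smallest fixed point of f in [0, 1]. Setting s = f(s):
  2/9·s² + (32/99 − 1)·s + 5/11 = 0
  2/9·s² − (5/11 + 2/9)·s + 5/11 = 0
which factors as (s − 1)·(2/9·s − 5/11) = 0, giving roots s = 1 and s = (5/11)/(2/9) = 45/22. Since 45/22 ≥ 1, the smallest root in [0, 1] is s = 1.)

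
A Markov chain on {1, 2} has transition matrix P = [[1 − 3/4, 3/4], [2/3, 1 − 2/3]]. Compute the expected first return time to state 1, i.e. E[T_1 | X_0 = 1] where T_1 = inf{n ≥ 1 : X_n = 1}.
E[T_1 | X_0 = 1] = 1/π_1 = 17/8

For an irreducible recurrent Markov chain with stationary distribution π, E[T_i | X_0 = i] = 1/π_i (Kac's formula). Here π_1 = (2/3)/(3/4 + 2/3) = (2/3)/(17/12) = 8/17, so E[T_1 | X_0 = 1] = 1/π_1 = (3/4 + 2/3)/(2/3) = (17/12)/(2/3) = 17/8.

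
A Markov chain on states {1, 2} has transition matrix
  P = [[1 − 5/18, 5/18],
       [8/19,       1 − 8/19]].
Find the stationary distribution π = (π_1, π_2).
π_1 = 144/239, π_2 = 95/239

Solve πP = π with π_1 + π_2 = 1. From πP = π: π_1 · (1 − 5/18) + π_2 · 8/19 = π_1 ⇒ π_2 · 8/19 = π_1 · 5/18 ⇒ π_2/π_1 = (5/18)/(8/19) = 95/144. Together with π_1 + π_2 = 1:
  π_1 = (8/19)/(5/18 + 8/19) = (8/19)/(239/342) = 144/239,
  π_2 = (5/18)/(5/18 + 8/19) = (5/18)/(239/342) = 95/239.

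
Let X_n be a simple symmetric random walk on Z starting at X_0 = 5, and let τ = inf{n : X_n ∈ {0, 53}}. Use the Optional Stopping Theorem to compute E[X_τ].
E[X_τ] = 5

X_n is a martingale and τ is a bounded-mean stopping time (indeed τ is finite a.s. with bounded expectation since the walk is in a bounded region). By the OST, E[X_τ] = E[X_0] = 5. Equivalently: E[X_τ] = 53 · P(hit 53 first) + 0 · P(hit 0 first) = 53 · (5/53) = 5.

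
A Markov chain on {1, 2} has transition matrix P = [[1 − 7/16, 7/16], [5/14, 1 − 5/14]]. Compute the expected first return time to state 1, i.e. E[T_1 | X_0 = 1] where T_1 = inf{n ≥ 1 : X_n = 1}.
E[T_1 | X_0 = 1] = 1/π_1 = 89/40

For an irreducible recurrent Markov chain with stationary distribution π, E[T_i | X_0 = i] = 1/π_i (Kac's formula). Here π_1 = (5/14)/(7/16 + 5/14) = (5/14)/(89/112) = 40/89, so E[T_1 | X_0 = 1] = 1/π_1 = (7/16 + 5/14)/(5/14) = (89/112)/(5/14) = 89/40.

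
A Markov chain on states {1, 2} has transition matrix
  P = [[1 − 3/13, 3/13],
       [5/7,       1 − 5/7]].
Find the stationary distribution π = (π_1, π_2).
π_1 = 65/86, π_2 = 21/86

Solve πP = π with π_1 + π_2 = 1. From πP = π: π_1 · (1 − 3/13) + π_2 · 5/7 = π_1 ⇒ π_2 · 5/7 = π_1 · 3/13 ⇒ π_2/π_1 = (3/13)/(5/7) = 21/65. Together with π_1 + π_2 = 1:
  π_1 = (5/7)/(3/13 + 5/7) = (5/7)/(86/91) = 65/86,
  π_2 = (3/13)/(3/13 + 5/7) = (3/13)/(86/91) = 21/86.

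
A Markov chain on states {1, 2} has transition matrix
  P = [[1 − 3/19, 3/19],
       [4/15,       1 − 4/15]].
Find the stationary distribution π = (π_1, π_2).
π_1 = 76/121, π_2 = 45/121

Solve πP = π with π_1 + π_2 = 1. From πP = π: π_1 · (1 − 3/19) + π_2 · 4/15 = π_1 ⇒ π_2 · 4/15 = π_1 · 3/19 ⇒ π_2/π_1 = (3/19)/(4/15) = 45/76. Together with π_1 + π_2 = 1:
  π_1 = (4/15)/(3/19 + 4/15) = (4/15)/(121/285) = 76/121,
  π_2 = (3/19)/(3/19 + 4/15) = (3/19)/(121/285) = 45/121.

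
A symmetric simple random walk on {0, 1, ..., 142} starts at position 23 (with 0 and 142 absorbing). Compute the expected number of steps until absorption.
E[τ | X_0 = 23] = 2737

Let v_k = E[τ | X_0 = k]. Boundary: v_0 = v_142 = 0. Recurrence: v_k = 1 + (v_{k-1} + v_{k+1})/2 for 1 ≤ k ≤ 141. The particular solution to v_k − (v_{k-1} + v_{k+1})/2 = 1 is v_k = −k^2. Adding homogeneous solution A + B k and matching boundaries gives v_k = k (142 − k). Substituting k = 23: v_23 = 23 · 119 = 2737.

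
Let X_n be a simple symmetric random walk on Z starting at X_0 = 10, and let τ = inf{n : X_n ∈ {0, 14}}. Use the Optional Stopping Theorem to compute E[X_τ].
E[X_τ] = 10

X_n is a martingale and τ is a bounded-mean stopping time (indeed τ is finite a.s. with bounded expectation since the walk is in a bounded region). By the OST, E[X_τ] = E[X_0] = 10. Equivalently: E[X_τ] = 14 · P(hit 14 first) + 0 · P(hit 0 first) = 14 · (10/14) = 10.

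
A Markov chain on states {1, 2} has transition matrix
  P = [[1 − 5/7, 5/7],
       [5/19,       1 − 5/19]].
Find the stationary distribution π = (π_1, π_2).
π_1 = 7/26, π_2 = 19/26

Solve πP = π with π_1 + π_2 = 1. From πP = π: π_1 · (1 − 5/7) + π_2 · 5/19 = π_1 ⇒ π_2 · 5/19 = π_1 · 5/7 ⇒ π_2/π_1 = (5/7)/(5/19) = 19/7. Together with π_1 + π_2 = 1:
  π_1 = (5/19)/(5/7 + 5/19) = (5/19)/(130/133) = 7/26,
  π_2 = (5/7)/(5/7 + 5/19) = (5/7)/(130/133) = 19/26.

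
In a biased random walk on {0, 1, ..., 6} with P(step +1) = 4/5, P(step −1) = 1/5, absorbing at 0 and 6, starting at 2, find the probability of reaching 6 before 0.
P(hit 6 before 0) = (1 − (1/4)^2) / (1 − (1/4)^6) = 256/273

Let u_k denote P(reach 6 before 0 | start at k). Boundary: u_0 = 0, u_6 = 1. Recurrence: u_k = 4/5·u_{k+1} + 1/5·u_{k-1} for 1 ≤ k ≤ 5. Try u_k = A + B·r^k with r = q/p = (1/5)/(4/5) = 1/4. Substitution satisfies the recurrence; boundary conditions give:
  u_k = (1 − r^k) / (1 − r^N) = (1 − (1/4)^2) / (1 − (1/4)^6) = 256/273.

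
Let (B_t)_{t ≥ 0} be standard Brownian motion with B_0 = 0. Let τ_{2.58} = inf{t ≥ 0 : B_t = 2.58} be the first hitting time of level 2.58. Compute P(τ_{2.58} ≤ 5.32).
P(τ_{2.58} ≤ 5.32) = 2(1 − Φ(2.58/√5.32)) = 2(1 − Φ(1.1186)) ≈ 0.2633

By the reflection principle for standard BM, P(τ_b ≤ t) = 2 · P(B_t ≥ b). Since B_t ~ N(0, t), P(B_t ≥ 2.58) = 1 − Φ(2.58/√t) = 1 − Φ(2.58/√5.32) = 1 − Φ(1.1186) ≈ 0.13166. Doubling: P(τ_{2.58} ≤ 5.32) ≈ 2 · 0.13166 = 0.26332 ≈ 0.2633.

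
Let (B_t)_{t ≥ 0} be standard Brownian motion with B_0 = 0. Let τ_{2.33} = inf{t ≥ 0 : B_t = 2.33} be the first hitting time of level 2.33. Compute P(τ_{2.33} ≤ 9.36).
P(τ_{2.33} ≤ 9.36) = 2(1 − Φ(2.33/√9.36)) = 2(1 − Φ(0.7616)) ≈ 0.4463

By the reflection principle for standard BM, P(τ_b ≤ t) = 2 · P(B_t ≥ b). Since B_t ~ N(0, t), P(B_t ≥ 2.33) = 1 − Φ(2.33/√t) = 1 − Φ(2.33/√9.36) = 1 − Φ(0.7616) ≈ 0.22315. Doubling: P(τ_{2.33} ≤ 9.36) ≈ 2 · 0.22315 = 0.44630 ≈ 0.4463.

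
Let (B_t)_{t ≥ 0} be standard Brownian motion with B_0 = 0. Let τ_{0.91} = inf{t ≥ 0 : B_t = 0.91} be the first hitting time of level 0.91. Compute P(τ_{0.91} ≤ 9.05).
P(τ_{0.91} ≤ 9.05) = 2(1 − Φ(0.91/√9.05)) = 2(1 − Φ(0.3025)) ≈ 0.7623

By the reflection principle for standard BM, P(τ_b ≤ t) = 2 · P(B_t ≥ b). Since B_t ~ N(0, t), P(B_t ≥ 0.91) = 1 − Φ(0.91/√t) = 1 − Φ(0.91/√9.05) = 1 − Φ(0.3025) ≈ 0.38114. Doubling: P(τ_{0.91} ≤ 9.05) ≈ 2 · 0.38114 = 0.76228 ≈ 0.7623.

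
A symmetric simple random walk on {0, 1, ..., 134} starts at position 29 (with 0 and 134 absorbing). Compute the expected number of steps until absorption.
E[τ | X_0 = 29] = 3045

Let v_k = E[τ | X_0 = k]. Boundary: v_0 = v_134 = 0. Recurrence: v_k = 1 + (v_{k-1} + v_{k+1})/2 for 1 ≤ k ≤ 133. The particular solution to v_k − (v_{k-1} + v_{k+1})/2 = 1 is v_k = −k^2. Adding homogeneous solution A + B k and matching boundaries gives v_k = k (134 − k). Substituting k = 29: v_29 = 29 · 105 = 3045.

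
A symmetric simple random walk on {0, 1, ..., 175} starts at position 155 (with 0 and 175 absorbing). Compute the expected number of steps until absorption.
E[τ | X_0 = 155] = 3100

Let v_k = E[τ | X_0 = k]. Boundary: v_0 = v_175 = 0. Recurrence: v_k = 1 + (v_{k-1} + v_{k+1})/2 for 1 ≤ k ≤ 174. The particular solution to v_k − (v_{k-1} + v_{k+1})/2 = 1 is v_k = −k^2. Adding homogeneous solution A + B k and matching boundaries gives v_k = k (175 − k). Substituting k = 155: v_155 = 155 · 20 = 3100.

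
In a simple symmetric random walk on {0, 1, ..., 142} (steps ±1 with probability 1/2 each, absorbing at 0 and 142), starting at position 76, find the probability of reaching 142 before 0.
P(hit 142 before 0) = 76/142 = 38/71

Let u_k = P(hit 142 before 0 | start at k). Then u_0 = 0, u_142 = 1, and u_k = u_{k-1}/2 + u_{k+1}/2 for 1 ≤ k ≤ 141. This harmonic recurrence is solved by u_k = k/142, giving u_76 = 76/142 = 38/71.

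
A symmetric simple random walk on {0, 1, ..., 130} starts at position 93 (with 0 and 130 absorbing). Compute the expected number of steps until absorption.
E[τ | X_0 = 93] = 3441

Let v_k = E[τ | X_0 = k]. Boundary: v_0 = v_130 = 0. Recurrence: v_k = 1 + (v_{k-1} + v_{k+1})/2 for 1 ≤ k ≤ 129. The particular solution to v_k − (v_{k-1} + v_{k+1})/2 = 1 is v_k = −k^2. Adding homogeneous solution A + B k and matching boundaries gives v_k = k (130 − k). Substituting k = 93: v_93 = 93 · 37 = 3441.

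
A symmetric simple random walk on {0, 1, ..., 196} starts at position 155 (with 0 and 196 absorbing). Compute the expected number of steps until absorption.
E[τ | X_0 = 155] = 6355

Let v_k = E[τ | X_0 = k]. Boundary: v_0 = v_196 = 0. Recurrence: v_k = 1 + (v_{k-1} + v_{k+1})/2 for 1 ≤ k ≤ 195. The particular solution to v_k − (v_{k-1} + v_{k+1})/2 = 1 is v_k = −k^2. Adding homogeneous solution A + B k and matching boundaries gives v_k = k (196 − k). Substituting k = 155: v_155 = 155 · 41 = 6355.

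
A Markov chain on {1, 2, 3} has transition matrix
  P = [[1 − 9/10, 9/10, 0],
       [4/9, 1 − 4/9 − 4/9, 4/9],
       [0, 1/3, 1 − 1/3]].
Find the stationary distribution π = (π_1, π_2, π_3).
π = (40/229, 81/229, 108/229)

This is a birth-death chain on three states, which satisfies detailed balance: π_1 · P_{12} = π_2 · P_{21} and π_2 · P_{23} = π_3 · P_{32}.
From π_1 · 9/10 = π_2 · 4/9: π_2/π_1 = (9/10)/(4/9) = 81/40.
From π_2 · 4/9 = π_3 · 1/3: π_3/π_2 = (4/9)/(1/3) = 4/3.
Take π_1 proportional to 1; then unnormalized π = (1, 81/40, 27/10). Normalize by dividing by the sum 229/40:
  π = (40/229, 81/229, 108/229).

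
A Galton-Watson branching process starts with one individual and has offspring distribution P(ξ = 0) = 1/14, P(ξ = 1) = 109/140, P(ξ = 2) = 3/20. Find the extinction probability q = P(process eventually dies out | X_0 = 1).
q = 10/21

The pgf is f(s) = 1/14 + 109/140·s + 3/20·s². The extinction probability q is the smallest fixed point of f in [0, 1]. Setting s = f(s):
  3/20·s² + (109/140 − 1)·s + 1/14 = 0
  3/20·s² − (1/14 + 3/20)·s + 1/14 = 0
which factors as (s − 1)·(3/20·s − 1/14) = 0, giving roots s = 1 and s = (1/14)/(3/20) = 10/21.
Mean offspring μ = 109/140 + 2·3/20 = 151/140 > 1 (supercritical), so q < 1. The extinction probability is the smaller root: q = (1/14)/(3/20) = 10/21.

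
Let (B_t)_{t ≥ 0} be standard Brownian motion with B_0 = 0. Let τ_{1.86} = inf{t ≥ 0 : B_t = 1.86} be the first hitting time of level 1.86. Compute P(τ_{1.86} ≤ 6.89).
P(τ_{1.86} ≤ 6.89) = 2(1 − Φ(1.86/√6.89)) = 2(1 − Φ(0.7086)) ≈ 0.4786

By the reflection principle for standard BM, P(τ_b ≤ t) = 2 · P(B_t ≥ b). Since B_t ~ N(0, t), P(B_t ≥ 1.86) = 1 − Φ(1.86/√t) = 1 − Φ(1.86/√6.89) = 1 − Φ(0.7086) ≈ 0.23929. Doubling: P(τ_{1.86} ≤ 6.89) ≈ 2 · 0.23929 = 0.47858 ≈ 0.4786.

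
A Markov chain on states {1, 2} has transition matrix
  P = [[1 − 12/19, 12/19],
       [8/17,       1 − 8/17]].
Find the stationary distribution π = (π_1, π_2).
π_1 = 38/89, π_2 = 51/89

Solve πP = π with π_1 + π_2 = 1. From πP = π: π_1 · (1 − 12/19) + π_2 · 8/17 = π_1 ⇒ π_2 · 8/17 = π_1 · 12/19 ⇒ π_2/π_1 = (12/19)/(8/17) = 51/38. Together with π_1 + π_2 = 1:
  π_1 = (8/17)/(12/19 + 8/17) = (8/17)/(356/323) = 38/89,
  π_2 = (12/19)/(12/19 + 8/17) = (12/19)/(356/323) = 51/89.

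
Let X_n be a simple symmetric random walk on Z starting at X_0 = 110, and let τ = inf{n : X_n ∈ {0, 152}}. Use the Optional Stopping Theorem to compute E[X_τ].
E[X_τ] = 110

X_n is a martingale and τ is a bounded-mean stopping time (indeed τ is finite a.s. with bounded expectation since the walk is in a bounded region). By the OST, E[X_τ] = E[X_0] = 110. Equivalently: E[X_τ] = 152 · P(hit 152 first) + 0 · P(hit 0 first) = 152 · (110/152) = 110.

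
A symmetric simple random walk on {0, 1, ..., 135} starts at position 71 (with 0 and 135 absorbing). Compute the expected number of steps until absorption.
E[τ | X_0 = 71] = 4544

Let v_k = E[τ | X_0 = k]. Boundary: v_0 = v_135 = 0. Recurrence: v_k = 1 + (v_{k-1} + v_{k+1})/2 for 1 ≤ k ≤ 134. The particular solution to v_k − (v_{k-1} + v_{k+1})/2 = 1 is v_k = −k^2. Adding homogeneous solution A + B k and matching boundaries gives v_k = k (135 − k). Substituting k = 71: v_71 = 71 · 64 = 4544.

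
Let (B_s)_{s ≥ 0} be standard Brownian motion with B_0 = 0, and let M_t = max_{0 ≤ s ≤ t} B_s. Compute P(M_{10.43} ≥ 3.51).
P(M_{10.43} ≥ 3.51) = 2·P(B_{10.43} ≥ 3.51) = 2(1 − Φ(3.51/√10.43)) ≈ 0.2771

By the reflection principle for Brownian motion, P(M_t ≥ a) = 2 · P(B_t ≥ a) for a ≥ 0. Since B_t ~ N(0, t), P(B_t ≥ 3.51) = 1 − Φ(3.51/√t) = 1 − Φ(3.51/√10.43) = 1 − Φ(1.0868). So
  P(M_{10.43} ≥ 3.51) = 2(1 − Φ(1.0868)) ≈ 0.2771.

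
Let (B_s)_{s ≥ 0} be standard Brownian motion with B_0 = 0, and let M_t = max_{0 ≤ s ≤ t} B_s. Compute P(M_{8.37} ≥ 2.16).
P(M_{8.37} ≥ 2.16) = 2·P(B_{8.37} ≥ 2.16) = 2(1 − Φ(2.16/√8.37)) ≈ 0.4553

By the reflection principle for Brownian motion, P(M_t ≥ a) = 2 · P(B_t ≥ a) for a ≥ 0. Since B_t ~ N(0, t), P(B_t ≥ 2.16) = 1 − Φ(2.16/√t) = 1 − Φ(2.16/√8.37) = 1 − Φ(0.7466). So
  P(M_{8.37} ≥ 2.16) = 2(1 − Φ(0.7466)) ≈ 0.4553.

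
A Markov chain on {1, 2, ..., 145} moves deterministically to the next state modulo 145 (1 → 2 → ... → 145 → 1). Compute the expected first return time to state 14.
E[T_14 | X_0 = 14] = 145

The chain cycles deterministically, so starting at state 14 it returns in exactly 145 steps. Equivalently, the stationary distribution is uniform π_j = 1/145 for every state j, so by Kac's formula E[T_14] = 1/π_14 = 145.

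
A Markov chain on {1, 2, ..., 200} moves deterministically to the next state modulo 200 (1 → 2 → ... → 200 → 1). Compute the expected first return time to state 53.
E[T_53 | X_0 = 53] = 200

The chain cycles deterministically, so starting at state 53 it returns in exactly 200 steps. Equivalently, the stationary distribution is uniform π_j = 1/200 for every state j, so by Kac's formula E[T_53] = 1/π_53 = 200.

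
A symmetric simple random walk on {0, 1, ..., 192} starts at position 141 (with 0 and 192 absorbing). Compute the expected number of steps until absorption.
E[τ | X_0 = 141] = 7191

Let v_k = E[τ | X_0 = k]. Boundary: v_0 = v_192 = 0. Recurrence: v_k = 1 + (v_{k-1} + v_{k+1})/2 for 1 ≤ k ≤ 191. The particular solution to v_k − (v_{k-1} + v_{k+1})/2 = 1 is v_k = −k^2. Adding homogeneous solution A + B k and matching boundaries gives v_k = k (192 − k). Substituting k = 141: v_141 = 141 · 51 = 7191.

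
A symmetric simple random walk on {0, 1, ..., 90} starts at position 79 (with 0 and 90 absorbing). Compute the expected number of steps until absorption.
E[τ | X_0 = 79] = 869

Let v_k = E[τ | X_0 = k]. Boundary: v_0 = v_90 = 0. Recurrence: v_k = 1 + (v_{k-1} + v_{k+1})/2 for 1 ≤ k ≤ 89. The particular solution to v_k − (v_{k-1} + v_{k+1})/2 = 1 is v_k = −k^2. Adding homogeneous solution A + B k and matching boundaries gives v_k = k (90 − k). Substituting k = 79: v_79 = 79 · 11 = 869.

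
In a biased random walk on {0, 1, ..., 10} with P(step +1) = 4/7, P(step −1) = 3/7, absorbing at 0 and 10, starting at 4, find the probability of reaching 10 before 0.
P(hit 10 before 0) = (1 − (3/4)^4) / (1 − (3/4)^10) = 102400/141361

Let u_k denote P(reach 10 before 0 | start at k). Boundary: u_0 = 0, u_10 = 1. Recurrence: u_k = 4/7·u_{k+1} + 3/7·u_{k-1} for 1 ≤ k ≤ 9. Try u_k = A + B·r^k with r = q/p = (3/7)/(4/7) = 3/4. Substitution satisfies the recurrence; boundary conditions give:
  u_k = (1 − r^k) / (1 − r^N) = (1 − (3/4)^4) / (1 − (3/4)^10) = 102400/141361.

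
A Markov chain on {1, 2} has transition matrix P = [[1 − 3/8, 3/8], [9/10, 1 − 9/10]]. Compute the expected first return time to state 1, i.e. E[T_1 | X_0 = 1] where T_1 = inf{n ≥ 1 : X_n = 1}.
E[T_1 | X_0 = 1] = 1/π_1 = 17/12

For an irreducible recurrent Markov chain with stationary distribution π, E[T_i | X_0 = i] = 1/π_i (Kac's formula). Here π_1 = (9/10)/(3/8 + 9/10) = (9/10)/(51/40) = 12/17, so E[T_1 | X_0 = 1] = 1/π_1 = (3/8 + 9/10)/(9/10) = (51/40)/(9/10) = 17/12.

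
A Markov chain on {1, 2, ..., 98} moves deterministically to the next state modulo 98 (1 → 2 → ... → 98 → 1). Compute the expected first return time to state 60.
E[T_60 | X_0 = 60] = 98

The chain cycles deterministically, so starting at state 60 it returns in exactly 98 steps. Equivalently, the stationary distribution is uniform π_j = 1/98 for every state j, so by Kac's formula E[T_60] = 1/π_60 = 98.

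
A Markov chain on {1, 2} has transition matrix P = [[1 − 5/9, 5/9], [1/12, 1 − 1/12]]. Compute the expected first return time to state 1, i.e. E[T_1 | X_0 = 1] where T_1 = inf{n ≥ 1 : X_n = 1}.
E[T_1 | X_0 = 1] = 1/π_1 = 23/3

For an irreducible recurrent Markov chain with stationary distribution π, E[T_i | X_0 = i] = 1/π_i (Kac's formula). Here π_1 = (1/12)/(5/9 + 1/12) = (1/12)/(23/36) = 3/23, so E[T_1 | X_0 = 1] = 1/π_1 = (5/9 + 1/12)/(1/12) = (23/36)/(1/12) = 23/3.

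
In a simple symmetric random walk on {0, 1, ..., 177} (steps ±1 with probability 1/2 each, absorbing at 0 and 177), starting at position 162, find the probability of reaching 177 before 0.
P(hit 177 before 0) = 162/177 = 54/59

Let u_k = P(hit 177 before 0 | start at k). Then u_0 = 0, u_177 = 1, and u_k = u_{k-1}/2 + u_{k+1}/2 for 1 ≤ k ≤ 176. This harmonic recurrence is solved by u_k = k/177, giving u_162 = 162/177 = 54/59.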